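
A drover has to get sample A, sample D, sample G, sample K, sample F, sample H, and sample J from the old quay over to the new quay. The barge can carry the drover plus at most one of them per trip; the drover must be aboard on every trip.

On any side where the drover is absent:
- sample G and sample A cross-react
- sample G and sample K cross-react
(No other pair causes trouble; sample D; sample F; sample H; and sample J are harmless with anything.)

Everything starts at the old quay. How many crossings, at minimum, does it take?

Counting alone: the drover can take at most 1 across per trip to the new quay, so moving all 7 needs at least 7 loaded trips out, with a return between consecutive ones — at least 13 crossings.
The safety rule pushes this higher. Following every safe sequence of crossings, the most of the 7 that can be at the new quay as the barge arrives there on crossing 13 is 6 — never all 7.
So no plan with fewer than 15 crossings exists, and this one achieves 15:
1. Drover goes to the new quay with sample G.
2. Drover goes back to the old quay alone.
3. Drover goes to the new quay with sample A.
4. Drover goes back to the old quay with sample G.
5. Drover goes to the new quay with sample K.
6. Drover goes back to the old quay alone.
7. Drover goes to the new quay with sample D.
8. Drover goes back to the old quay alone.
9. Drover goes to the new quay with sample F.
10. Drover goes back to the old quay alone.
11. Drover goes to the new quay with sample H.
12. Drover goes back to the old quay alone.
13. Drover goes to the new quay with sample J.
14. Drover goes back to the old quay alone.
15. Drover goes to the new quay with sample G.

15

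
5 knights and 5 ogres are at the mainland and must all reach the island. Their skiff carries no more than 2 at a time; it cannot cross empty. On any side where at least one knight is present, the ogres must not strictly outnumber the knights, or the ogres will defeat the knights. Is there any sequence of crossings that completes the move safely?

No

Following every safe sequence of crossings from the start, the most of the 10 that can be at the island as the skiff arrives there on crossings 1, 3, 5, 7 is 2, 3, 4, 5 respectively; the best ever achieved is 5 of 10.
From crossing 9 on, no configuration arises that was not already reachable earlier: only 13 distinct safe configurations (who is on which side, and where the skiff is) can ever be reached, none of them has everyone across, and every continuation just revisits them. They are: 0 knights + 0 ogres across (skiff back at the start); 0 knights + 1 ogre across (skiff there); 0 knights + 1 ogre across (skiff back at the start); 0 knights + 2 ogres across (skiff there); 0 knights + 2 ogres across (skiff back at the start); 0 knights + 3 ogres across (skiff there); 0 knights + 3 ogres across (skiff back at the start); 0 knights + 4 ogres across (skiff there); 0 knights + 4 ogres across (skiff back at the start); 0 knights + 5 ogres across (skiff there); 1 knight + 1 ogre across (skiff there); 1 knight + 1 ogre across (skiff back at the start); 2 knights + 2 ogres across (skiff there). So no valid plan exists.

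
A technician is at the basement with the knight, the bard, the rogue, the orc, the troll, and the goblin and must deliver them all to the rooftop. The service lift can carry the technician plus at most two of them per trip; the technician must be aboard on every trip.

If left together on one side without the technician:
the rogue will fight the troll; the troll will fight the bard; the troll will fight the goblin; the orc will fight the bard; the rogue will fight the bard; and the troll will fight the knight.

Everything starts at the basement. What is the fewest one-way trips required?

9

Counting alone: the technician can take at most 2 across per trip to the rooftop, so moving all 6 needs at least 3 loaded trips out, with a return between consecutive ones — at least 5 crossings.
The safety rule pushes this higher. Following every safe sequence of crossings, the most of the 6 that can be at the rooftop as the service lift arrives there on crossings 5, 7 is 4, 5 respectively — never all 6.
So no plan with fewer than 9 crossings exists, and this one achieves 9:
1. Technician goes to the rooftop with the bard and the troll.  [the basement: the goblin, the knight, the orc, the rogue | the rooftop: the bard, the troll]
2. Technician goes back to the basement with the bard.  [the basement: the bard, the goblin, the knight, the orc, the rogue | the rooftop: the troll]
3. Technician goes to the rooftop with the bard and the knight.  [the basement: the goblin, the orc, the rogue | the rooftop: the bard, the knight, the troll]
4. Technician goes back to the basement with the troll.  [the basement: the goblin, the orc, the rogue, the troll | the rooftop: the bard, the knight]
5. Technician goes to the rooftop with the goblin and the rogue.  [the basement: the orc, the troll | the rooftop: the bard, the goblin, the knight, the rogue]
6. Technician goes back to the basement with the bard.  [the basement: the bard, the orc, the troll | the rooftop: the goblin, the knight, the rogue]
7. Technician goes to the rooftop with the bard and the orc.  [the basement: the troll | the rooftop: the bard, the goblin, the knight, the orc, the rogue]
8. Technician goes back to the basement with the bard.  [the basement: the bard, the troll | the rooftop: the goblin, the knight, the orc, the rogue]
9. Technician goes to the rooftop with the bard and the troll.  [the basement: — | the rooftop: the bard, the goblin, the knight, the orc, the rogue, the troll]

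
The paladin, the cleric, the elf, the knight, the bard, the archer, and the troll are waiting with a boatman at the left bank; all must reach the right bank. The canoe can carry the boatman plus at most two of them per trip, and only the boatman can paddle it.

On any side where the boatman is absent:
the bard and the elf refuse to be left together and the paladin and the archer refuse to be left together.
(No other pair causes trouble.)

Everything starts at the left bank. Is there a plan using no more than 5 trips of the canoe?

Counting alone: the boatman can take at most 2 across per trip to the right bank, so moving all 7 needs at least 4 loaded trips out, with a return between consecutive ones — at least 7 crossings.
Since 5 < 7, 5 crossings cannot be enough. (The shortest complete plan in fact takes 7:)
1. Boatman goes to the right bank with the elf and the paladin.
2. Boatman goes back to the left bank alone.
3. Boatman goes to the right bank with the cleric.
4. Boatman goes back to the left bank alone.
5. Boatman goes to the right bank with the knight and the troll.
6. Boatman goes back to the left bank alone.
7. Boatman goes to the right bank with the archer and the bard.

No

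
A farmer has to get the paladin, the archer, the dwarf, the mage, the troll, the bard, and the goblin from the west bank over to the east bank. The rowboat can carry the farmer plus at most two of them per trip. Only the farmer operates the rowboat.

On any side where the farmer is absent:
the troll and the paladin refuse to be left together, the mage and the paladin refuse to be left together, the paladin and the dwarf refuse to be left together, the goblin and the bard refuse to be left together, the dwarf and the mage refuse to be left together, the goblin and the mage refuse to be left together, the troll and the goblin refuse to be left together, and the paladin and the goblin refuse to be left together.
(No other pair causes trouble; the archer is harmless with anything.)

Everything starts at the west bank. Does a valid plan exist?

Whatever the first load, the items left behind include a forbidden pair without the farmer. No opening move is safe, so no plan exists.

No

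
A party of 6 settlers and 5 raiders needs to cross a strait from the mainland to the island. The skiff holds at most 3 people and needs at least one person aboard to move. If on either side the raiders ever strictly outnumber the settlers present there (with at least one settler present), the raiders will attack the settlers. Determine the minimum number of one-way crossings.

Counting alone: each trip to the island takes at most 3 across and each return brings at least 1 back, so after t trips out (and t−1 returns) at most 3t − (t−1) of the 11 are across; that first reaches 11 at t = 5, so at least 9 crossings are needed.
The plan below uses exactly 9 crossings, so it is optimal:
1. 3 raiders → the island.  (the mainland: 6S 2R; the island: 0S 3R)
2. 1 raider ← the mainland.  (the mainland: 6S 3R; the island: 0S 2R)
3. 3 settlers → the island.  (the mainland: 3S 3R; the island: 3S 2R)
4. 1 settler ← the mainland.  (the mainland: 4S 3R; the island: 2S 2R)
5. 2 settlers and 1 raider → the island.  (the mainland: 2S 2R; the island: 4S 3R)
6. 1 settler ← the mainland.  (the mainland: 3S 2R; the island: 3S 3R)
7. 2 settlers and 1 raider → the island.  (the mainland: 1S 1R; the island: 5S 4R)
8. 1 settler ← the mainland.  (the mainland: 2S 1R; the island: 4S 4R)
9. 2 settlers and 1 raider → the island.  (the mainland: 0S 0R; the island: 6S 5R)

9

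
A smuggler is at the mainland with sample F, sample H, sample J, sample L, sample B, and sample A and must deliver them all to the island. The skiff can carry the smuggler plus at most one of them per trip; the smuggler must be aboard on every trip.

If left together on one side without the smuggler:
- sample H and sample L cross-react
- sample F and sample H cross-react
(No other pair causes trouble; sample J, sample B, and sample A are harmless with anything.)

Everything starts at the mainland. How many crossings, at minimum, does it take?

Counting alone: the smuggler can take at most 1 across per trip to the island, so moving all 6 needs at least 6 loaded trips out, with a return between consecutive ones — at least 11 crossings.
The safety rule pushes this higher. Following every safe sequence of crossings, the most of the 6 that can be at the island as the skiff arrives there on crossing 11 is 5 — never all 6.
So no plan with fewer than 13 crossings exists, and this one achieves 13:
1. Smuggler goes to the island with sample H.  [the mainland: sample A, sample B, sample F, sample J, sample L | the island: sample H]
2. Smuggler goes back to the mainland alone.  [the mainland: sample A, sample B, sample F, sample J, sample L | the island: sample H]
3. Smuggler goes to the island with sample F.  [the mainland: sample A, sample B, sample J, sample L | the island: sample F, sample H]
4. Smuggler goes back to the mainland with sample H.  [the mainland: sample A, sample B, sample H, sample J, sample L | the island: sample F]
5. Smuggler goes to the island with sample L.  [the mainland: sample A, sample B, sample H, sample J | the island: sample F, sample L]
6. Smuggler goes back to the mainland alone.  [the mainland: sample A, sample B, sample H, sample J | the island: sample F, sample L]
7. Smuggler goes to the island with sample J.  [the mainland: sample A, sample B, sample H | the island: sample F, sample J, sample L]
8. Smuggler goes back to the mainland alone.  [the mainland: sample A, sample B, sample H | the island: sample F, sample J, sample L]
9. Smuggler goes to the island with sample B.  [the mainland: sample A, sample H | the island: sample B, sample F, sample J, sample L]
10. Smuggler goes back to the mainland alone.  [the mainland: sample A, sample H | the island: sample B, sample F, sample J, sample L]
11. Smuggler goes to the island with sample A.  [the mainland: sample H | the island: sample A, sample B, sample F, sample J, sample L]
12. Smuggler goes back to the mainland alone.  [the mainland: sample H | the island: sample A, sample B, sample F, sample J, sample L]
13. Smuggler goes to the island with sample H.  [the mainland: — | the island: sample A, sample B, sample F, sample H, sample J, sample L]

13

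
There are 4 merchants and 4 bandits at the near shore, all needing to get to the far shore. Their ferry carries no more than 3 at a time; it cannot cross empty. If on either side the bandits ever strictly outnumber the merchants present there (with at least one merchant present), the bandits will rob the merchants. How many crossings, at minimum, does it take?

9

Counting alone: each trip to the far shore takes at most 3 across and each return brings at least 1 back, so after t trips out (and t−1 returns) at most 3t − (t−1) of the 8 are across; that first reaches 8 at t = 4, so at least 7 crossings are needed.
The safety rule pushes this higher. Following every safe sequence of crossings, the most of the 8 that can be at the far shore as the ferry arrives there on crossing 7 is 7 — never all 8.
So no plan with fewer than 9 crossings exists, and this one achieves 9:
1. 2 bandits → the far shore.  (the near shore: 4M 2B; the far shore: 0M 2B)
2. 1 bandit ← the near shore.  (the near shore: 4M 3B; the far shore: 0M 1B)
3. 3 bandits → the far shore.  (the near shore: 4M 0B; the far shore: 0M 4B)
4. 1 bandit ← the near shore.  (the near shore: 4M 1B; the far shore: 0M 3B)
5. 3 merchants → the far shore.  (the near shore: 1M 1B; the far shore: 3M 3B)
6. 1 merchant and 1 bandit ← the near shore.  (the near shore: 2M 2B; the far shore: 2M 2B)
7. 2 merchants → the far shore.  (the near shore: 0M 2B; the far shore: 4M 2B)
8. 1 bandit ← the near shore.  (the near shore: 0M 3B; the far shore: 4M 1B)
9. 3 bandits → the far shore.  (the near shore: 0M 0B; the far shore: 4M 4B)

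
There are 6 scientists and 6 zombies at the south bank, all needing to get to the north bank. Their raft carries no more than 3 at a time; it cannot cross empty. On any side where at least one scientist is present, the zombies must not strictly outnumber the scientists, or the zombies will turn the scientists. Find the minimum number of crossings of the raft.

impossible

Following every safe sequence of crossings from the start, the most of the 12 that can be at the north bank as the raft arrives there on crossings 1, 3, 5 is 3, 5, 6 respectively; the best ever achieved is 6 of 12.
From crossing 7 on, no configuration arises that was not already reachable earlier: only 17 distinct safe configurations (who is on which side, and where the raft is) can ever be reached, none of them has everyone across, and every continuation just revisits them. They are: 0 scientists + 0 zombies across (raft back at the start); 0 scientists + 1 zombie across (raft there); 0 scientists + 1 zombie across (raft back at the start); 0 scientists + 2 zombies across (raft there); 0 scientists + 2 zombies across (raft back at the start); 0 scientists + 3 zombies across (raft there); 0 scientists + 3 zombies across (raft back at the start); 0 scientists + 4 zombies across (raft there); 0 scientists + 4 zombies across (raft back at the start); 0 scientists + 5 zombies across (raft there); 0 scientists + 5 zombies across (raft back at the start); 0 scientists + 6 zombies across (raft there); 1 scientist + 1 zombie across (raft there); 1 scientist + 1 zombie across (raft back at the start); 2 scientists + 2 zombies across (raft there); 2 scientists + 2 zombies across (raft back at the start); 3 scientists + 3 zombies across (raft there). So no valid plan exists.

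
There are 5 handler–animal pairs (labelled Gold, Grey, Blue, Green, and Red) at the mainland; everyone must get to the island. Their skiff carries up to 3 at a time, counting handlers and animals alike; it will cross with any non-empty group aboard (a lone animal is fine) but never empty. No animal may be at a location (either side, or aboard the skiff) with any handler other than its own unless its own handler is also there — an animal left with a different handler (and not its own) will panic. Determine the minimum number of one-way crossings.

11

Counting alone: each trip to the island takes at most 3 across and each return brings at least 1 back, so after t trips out (and t−1 returns) at most 3t − (t−1) of the 10 are across; that first reaches 10 at t = 5, so at least 9 crossings are needed.
The safety rule pushes this higher. Following every safe sequence of crossings, the most of the 10 that can be at the island as the skiff arrives there on crossing 9 is 9 — never all 10.
So no plan with fewer than 11 crossings exists, and this one achieves 11:
1. animal Gold and handler Gold cross → the island.
2. handler Gold crosses ← the mainland.
3. animal Blue, animal Green, and animal Grey cross → the island.
4. animal Gold crosses ← the mainland.
5. handler Blue, handler Green, and handler Grey cross → the island.
6. animal Grey and handler Grey cross ← the mainland.
7. handler Gold, handler Grey, and handler Red cross → the island.
8. animal Blue crosses ← the mainland.
9. animal Gold and animal Grey cross → the island.
10. animal Gold crosses ← the mainland.
11. animal Blue, animal Gold, and animal Red cross → the island.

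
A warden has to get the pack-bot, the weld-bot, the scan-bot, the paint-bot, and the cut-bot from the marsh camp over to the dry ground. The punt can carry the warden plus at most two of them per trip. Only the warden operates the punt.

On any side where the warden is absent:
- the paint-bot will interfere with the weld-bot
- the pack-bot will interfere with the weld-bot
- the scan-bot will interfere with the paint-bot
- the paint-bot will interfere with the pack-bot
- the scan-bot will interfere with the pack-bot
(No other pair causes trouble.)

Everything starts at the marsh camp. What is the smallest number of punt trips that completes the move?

7

Counting alone: the warden can take at most 2 across per trip to the dry ground, so moving all 5 needs at least 3 loaded trips out, with a return between consecutive ones — at least 5 crossings.
The safety rule pushes this higher. Following every safe sequence of crossings, the most of the 5 that can be at the dry ground as the punt arrives there on crossing 5 is 4 — never all 5.
So no plan with fewer than 7 crossings exists, and this one achieves 7:
1. Warden goes to the dry ground with the pack-bot and the paint-bot.
2. Warden goes back to the marsh camp with the pack-bot.
3. Warden goes to the dry ground with the cut-bot and the pack-bot.
4. Warden goes back to the marsh camp with the pack-bot.
5. Warden goes to the dry ground with the scan-bot and the weld-bot.
6. Warden goes back to the marsh camp with the paint-bot.
7. Warden goes to the dry ground with the pack-bot and the paint-bot.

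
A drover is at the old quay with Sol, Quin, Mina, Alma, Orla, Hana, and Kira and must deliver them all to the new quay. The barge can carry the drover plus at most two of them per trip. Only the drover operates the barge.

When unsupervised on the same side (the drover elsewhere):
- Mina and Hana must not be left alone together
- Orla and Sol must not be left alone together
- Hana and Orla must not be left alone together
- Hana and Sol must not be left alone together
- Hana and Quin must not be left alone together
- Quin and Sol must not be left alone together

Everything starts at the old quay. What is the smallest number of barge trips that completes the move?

11

Counting alone: the drover can take at most 2 across per trip to the new quay, so moving all 7 needs at least 4 loaded trips out, with a return between consecutive ones — at least 7 crossings.
The safety rule pushes this higher. Following every safe sequence of crossings, the most of the 7 that can be at the new quay as the barge arrives there on crossings 7, 9 is 5, 6 respectively — never all 7.
So no plan with fewer than 11 crossings exists, and this one achieves 11:
1. Drover goes to the new quay with Hana and Sol.  [the old quay: Alma, Kira, Mina, Orla, Quin | the new quay: Hana, Sol]
2. Drover goes back to the old quay with Sol.  [the old quay: Alma, Kira, Mina, Orla, Quin, Sol | the new quay: Hana]
3. Drover goes to the new quay with Mina and Sol.  [the old quay: Alma, Kira, Orla, Quin | the new quay: Hana, Mina, Sol]
4. Drover goes back to the old quay with Hana.  [the old quay: Alma, Hana, Kira, Orla, Quin | the new quay: Mina, Sol]
5. Drover goes to the new quay with Orla and Quin.  [the old quay: Alma, Hana, Kira | the new quay: Mina, Orla, Quin, Sol]
6. Drover goes back to the old quay with Sol.  [the old quay: Alma, Hana, Kira, Sol | the new quay: Mina, Orla, Quin]
7. Drover goes to the new quay with Alma and Sol.  [the old quay: Hana, Kira | the new quay: Alma, Mina, Orla, Quin, Sol]
8. Drover goes back to the old quay with Sol.  [the old quay: Hana, Kira, Sol | the new quay: Alma, Mina, Orla, Quin]
9. Drover goes to the new quay with Kira and Sol.  [the old quay: Hana | the new quay: Alma, Kira, Mina, Orla, Quin, Sol]
10. Drover goes back to the old quay with Sol.  [the old quay: Hana, Sol | the new quay: Alma, Kira, Mina, Orla, Quin]
11. Drover goes to the new quay with Hana and Sol.  [the old quay: — | the new quay: Alma, Hana, Kira, Mina, Orla, Quin, Sol]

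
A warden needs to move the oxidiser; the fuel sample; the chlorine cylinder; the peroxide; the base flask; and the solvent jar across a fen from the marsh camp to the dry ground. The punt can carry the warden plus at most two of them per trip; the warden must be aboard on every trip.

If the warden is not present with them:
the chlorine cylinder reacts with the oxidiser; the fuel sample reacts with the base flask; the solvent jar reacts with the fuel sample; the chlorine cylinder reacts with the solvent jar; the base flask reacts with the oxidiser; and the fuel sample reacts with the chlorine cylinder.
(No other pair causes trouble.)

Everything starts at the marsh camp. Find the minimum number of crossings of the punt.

Whatever the first load, the items left behind include a forbidden pair without the warden. No opening move is safe, so no plan exists.

impossible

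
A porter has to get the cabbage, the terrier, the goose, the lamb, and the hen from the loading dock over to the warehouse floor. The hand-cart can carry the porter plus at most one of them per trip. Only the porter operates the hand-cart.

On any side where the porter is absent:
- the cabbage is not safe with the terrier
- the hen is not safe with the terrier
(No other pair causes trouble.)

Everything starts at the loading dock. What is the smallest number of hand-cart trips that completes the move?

Counting alone: the porter can take at most 1 across per trip to the warehouse floor, so moving all 5 needs at least 5 loaded trips out, with a return between consecutive ones — at least 9 crossings.
The safety rule pushes this higher. Following every safe sequence of crossings, the most of the 5 that can be at the warehouse floor as the hand-cart arrives there on crossing 9 is 4 — never all 5.
So no plan with fewer than 11 crossings exists, and this one achieves 11:
1. Porter goes to the warehouse floor with the terrier.  [the loading dock: the cabbage, the goose, the hen, the lamb | the warehouse floor: the terrier]
2. Porter goes back to the loading dock alone.  [the loading dock: the cabbage, the goose, the hen, the lamb | the warehouse floor: the terrier]
3. Porter goes to the warehouse floor with the cabbage.  [the loading dock: the goose, the hen, the lamb | the warehouse floor: the cabbage, the terrier]
4. Porter goes back to the loading dock with the terrier.  [the loading dock: the goose, the hen, the lamb, the terrier | the warehouse floor: the cabbage]
5. Porter goes to the warehouse floor with the hen.  [the loading dock: the goose, the lamb, the terrier | the warehouse floor: the cabbage, the hen]
6. Porter goes back to the loading dock alone.  [the loading dock: the goose, the lamb, the terrier | the warehouse floor: the cabbage, the hen]
7. Porter goes to the warehouse floor with the goose.  [the loading dock: the lamb, the terrier | the warehouse floor: the cabbage, the goose, the hen]
8. Porter goes back to the loading dock alone.  [the loading dock: the lamb, the terrier | the warehouse floor: the cabbage, the goose, the hen]
9. Porter goes to the warehouse floor with the lamb.  [the loading dock: the terrier | the warehouse floor: the cabbage, the goose, the hen, the lamb]
10. Porter goes back to the loading dock alone.  [the loading dock: the terrier | the warehouse floor: the cabbage, the goose, the hen, the lamb]
11. Porter goes to the warehouse floor with the terrier.  [the loading dock: — | the warehouse floor: the cabbage, the goose, the hen, the lamb, the terrier]

11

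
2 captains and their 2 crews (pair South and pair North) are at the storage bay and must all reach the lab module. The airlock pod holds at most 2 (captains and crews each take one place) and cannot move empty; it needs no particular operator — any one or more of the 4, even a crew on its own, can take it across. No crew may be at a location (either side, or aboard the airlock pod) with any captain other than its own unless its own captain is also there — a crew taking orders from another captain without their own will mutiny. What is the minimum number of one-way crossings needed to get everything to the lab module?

Counting alone: each trip to the lab module takes at most 2 across and each return brings at least 1 back, so after t trips out (and t−1 returns) at most 2t − (t−1) of the 4 are across; that first reaches 4 at t = 3, so at least 5 crossings are needed.
The plan below uses exactly 5 crossings, so it is optimal:
1. captain South and crew South cross → the lab module.
2. captain South crosses ← the storage bay.
3. captain North and captain South cross → the lab module.
4. captain North crosses ← the storage bay.
5. captain North and crew North cross → the lab module.

5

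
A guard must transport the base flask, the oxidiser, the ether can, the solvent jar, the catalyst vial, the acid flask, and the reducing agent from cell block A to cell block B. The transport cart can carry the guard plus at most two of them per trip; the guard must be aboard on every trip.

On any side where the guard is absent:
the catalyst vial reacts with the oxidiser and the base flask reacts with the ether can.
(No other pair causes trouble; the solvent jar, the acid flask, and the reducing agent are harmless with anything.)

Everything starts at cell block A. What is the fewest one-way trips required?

Counting alone: the guard can take at most 2 across per trip to cell block B, so moving all 7 needs at least 4 loaded trips out, with a return between consecutive ones — at least 7 crossings.
The plan below uses exactly 7 crossings, so it is optimal:
1. Guard goes to cell block B with the base flask and the oxidiser.  [cell block A: the acid flask, the catalyst vial, the ether can, the reducing agent, the solvent jar | cell block B: the base flask, the oxidiser]
2. Guard goes back to cell block A alone.  [cell block A: the acid flask, the catalyst vial, the ether can, the reducing agent, the solvent jar | cell block B: the base flask, the oxidiser]
3. Guard goes to cell block B with the solvent jar.  [cell block A: the acid flask, the catalyst vial, the ether can, the reducing agent | cell block B: the base flask, the oxidiser, the solvent jar]
4. Guard goes back to cell block A alone.  [cell block A: the acid flask, the catalyst vial, the ether can, the reducing agent | cell block B: the base flask, the oxidiser, the solvent jar]
5. Guard goes to cell block B with the acid flask and the reducing agent.  [cell block A: the catalyst vial, the ether can | cell block B: the acid flask, the base flask, the oxidiser, the reducing agent, the solvent jar]
6. Guard goes back to cell block A alone.  [cell block A: the catalyst vial, the ether can | cell block B: the acid flask, the base flask, the oxidiser, the reducing agent, the solvent jar]
7. Guard goes to cell block B with the catalyst vial and the ether can.  [cell block A: — | cell block B: the acid flask, the base flask, the catalyst vial, the ether can, the oxidiser, the reducing agent, the solvent jar]

7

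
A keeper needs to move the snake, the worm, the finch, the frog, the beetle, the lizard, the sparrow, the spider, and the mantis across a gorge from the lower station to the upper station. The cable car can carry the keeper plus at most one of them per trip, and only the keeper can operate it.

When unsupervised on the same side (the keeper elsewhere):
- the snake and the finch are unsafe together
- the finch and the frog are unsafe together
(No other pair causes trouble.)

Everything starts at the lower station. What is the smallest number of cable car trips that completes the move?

19

Counting alone: the keeper can take at most 1 across per trip to the upper station, so moving all 9 needs at least 9 loaded trips out, with a return between consecutive ones — at least 17 crossings.
The safety rule pushes this higher. Following every safe sequence of crossings, the most of the 9 that can be at the upper station as the cable car arrives there on crossing 17 is 8 — never all 9.
So no plan with fewer than 19 crossings exists, and this one achieves 19:
1. Keeper goes to the upper station with the finch.
2. Keeper goes back to the lower station alone.
3. Keeper goes to the upper station with the snake.
4. Keeper goes back to the lower station with the finch.
5. Keeper goes to the upper station with the frog.
6. Keeper goes back to the lower station alone.
7. Keeper goes to the upper station with the worm.
8. Keeper goes back to the lower station alone.
9. Keeper goes to the upper station with the beetle.
10. Keeper goes back to the lower station alone.
11. Keeper goes to the upper station with the lizard.
12. Keeper goes back to the lower station alone.
13. Keeper goes to the upper station with the sparrow.
14. Keeper goes back to the lower station alone.
15. Keeper goes to the upper station with the spider.
16. Keeper goes back to the lower station alone.
17. Keeper goes to the upper station with the mantis.
18. Keeper goes back to the lower station alone.
19. Keeper goes to the upper station with the finch.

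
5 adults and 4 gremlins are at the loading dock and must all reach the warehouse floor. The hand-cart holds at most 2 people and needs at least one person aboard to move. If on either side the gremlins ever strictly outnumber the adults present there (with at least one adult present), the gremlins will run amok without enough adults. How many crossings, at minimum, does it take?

15

Counting alone: each trip to the warehouse floor takes at most 2 across and each return brings at least 1 back, so after t trips out (and t−1 returns) at most 2t − (t−1) of the 9 are across; that first reaches 9 at t = 8, so at least 15 crossings are needed.
The plan below uses exactly 15 crossings, so it is optimal:
1. 2 gremlins → the warehouse floor.  (the loading dock: 5A 2G; the warehouse floor: 0A 2G)
2. 1 gremlin ← the loading dock.  (the loading dock: 5A 3G; the warehouse floor: 0A 1G)
3. 2 gremlins → the warehouse floor.  (the loading dock: 5A 1G; the warehouse floor: 0A 3G)
4. 1 gremlin ← the loading dock.  (the loading dock: 5A 2G; the warehouse floor: 0A 2G)
5. 2 adults → the warehouse floor.  (the loading dock: 3A 2G; the warehouse floor: 2A 2G)
6. 1 gremlin ← the loading dock.  (the loading dock: 3A 3G; the warehouse floor: 2A 1G)
7. 1 adult and 1 gremlin → the warehouse floor.  (the loading dock: 2A 2G; the warehouse floor: 3A 2G)
8. 1 adult ← the loading dock.  (the loading dock: 3A 2G; the warehouse floor: 2A 2G)
9. 1 adult and 1 gremlin → the warehouse floor.  (the loading dock: 2A 1G; the warehouse floor: 3A 3G)
10. 1 gremlin ← the loading dock.  (the loading dock: 2A 2G; the warehouse floor: 3A 2G)
11. 1 adult and 1 gremlin → the warehouse floor.  (the loading dock: 1A 1G; the warehouse floor: 4A 3G)
12. 1 adult ← the loading dock.  (the loading dock: 2A 1G; the warehouse floor: 3A 3G)
13. 1 adult and 1 gremlin → the warehouse floor.  (the loading dock: 1A 0G; the warehouse floor: 4A 4G)
14. 1 gremlin ← the loading dock.  (the loading dock: 1A 1G; the warehouse floor: 4A 3G)
15. 1 adult and 1 gremlin → the warehouse floor.  (the loading dock: 0A 0G; the warehouse floor: 5A 4G)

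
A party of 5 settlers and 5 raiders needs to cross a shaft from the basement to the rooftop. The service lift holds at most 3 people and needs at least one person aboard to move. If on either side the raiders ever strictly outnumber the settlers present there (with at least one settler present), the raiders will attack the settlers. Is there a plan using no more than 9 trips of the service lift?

Counting alone: each trip to the rooftop takes at most 3 across and each return brings at least 1 back, so after t trips out (and t−1 returns) at most 3t − (t−1) of the 10 are across; that first reaches 10 at t = 5, so at least 9 crossings are needed.
The safety rule pushes this higher. Following every safe sequence of crossings, the most of the 10 that can be at the rooftop as the service lift arrives there on crossing 9 is 9 — never all 10.
So the move cannot be finished within 9 crossings. (The shortest complete plan takes 11:)
1. 2 raiders → the rooftop.  (the basement: 5S 3R; the rooftop: 0S 2R)
2. 1 raider ← the basement.  (the basement: 5S 4R; the rooftop: 0S 1R)
3. 3 raiders → the rooftop.  (the basement: 5S 1R; the rooftop: 0S 4R)
4. 1 raider ← the basement.  (the basement: 5S 2R; the rooftop: 0S 3R)
5. 3 settlers → the rooftop.  (the basement: 2S 2R; the rooftop: 3S 3R)
6. 1 settler and 1 raider ← the basement.  (the basement: 3S 3R; the rooftop: 2S 2R)
7. 3 settlers → the rooftop.  (the basement: 0S 3R; the rooftop: 5S 2R)
8. 1 raider ← the basement.  (the basement: 0S 4R; the rooftop: 5S 1R)
9. 2 raiders → the rooftop.  (the basement: 0S 2R; the rooftop: 5S 3R)
10. 1 raider ← the basement.  (the basement: 0S 3R; the rooftop: 5S 2R)
11. 3 raiders → the rooftop.  (the basement: 0S 0R; the rooftop: 5S 5R)

No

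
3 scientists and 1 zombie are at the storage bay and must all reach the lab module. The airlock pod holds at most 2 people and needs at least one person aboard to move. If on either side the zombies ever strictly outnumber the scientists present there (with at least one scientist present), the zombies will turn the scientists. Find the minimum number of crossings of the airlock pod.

5

Counting alone: each trip to the lab module takes at most 2 across and each return brings at least 1 back, so after t trips out (and t−1 returns) at most 2t − (t−1) of the 4 are across; that first reaches 4 at t = 3, so at least 5 crossings are needed.
The plan below uses exactly 5 crossings, so it is optimal:
1. 1 scientist and 1 zombie → the lab module.  (the storage bay: 2S 0Z; the lab module: 1S 1Z)
2. 1 zombie ← the storage bay.  (the storage bay: 2S 1Z; the lab module: 1S 0Z)
3. 1 scientist and 1 zombie → the lab module.  (the storage bay: 1S 0Z; the lab module: 2S 1Z)
4. 1 zombie ← the storage bay.  (the storage bay: 1S 1Z; the lab module: 2S 0Z)
5. 1 scientist and 1 zombie → the lab module.  (the storage bay: 0S 0Z; the lab module: 3S 1Z)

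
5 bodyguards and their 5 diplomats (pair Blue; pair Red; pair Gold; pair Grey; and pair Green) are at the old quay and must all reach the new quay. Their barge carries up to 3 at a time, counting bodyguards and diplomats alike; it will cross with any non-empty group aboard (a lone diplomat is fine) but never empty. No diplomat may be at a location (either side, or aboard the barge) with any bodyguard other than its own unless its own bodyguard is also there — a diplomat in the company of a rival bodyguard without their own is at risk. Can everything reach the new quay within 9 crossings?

No

Counting alone: each trip to the new quay takes at most 3 across and each return brings at least 1 back, so after t trips out (and t−1 returns) at most 3t − (t−1) of the 10 are across; that first reaches 10 at t = 5, so at least 9 crossings are needed.
The safety rule pushes this higher. Following every safe sequence of crossings, the most of the 10 that can be at the new quay as the barge arrives there on crossing 9 is 9 — never all 10.
So the move cannot be finished within 9 crossings. (The shortest complete plan takes 11:)
1. bodyguard Blue and diplomat Blue cross → the new quay.
2. bodyguard Blue crosses ← the old quay.
3. diplomat Gold, diplomat Grey, and diplomat Red cross → the new quay.
4. diplomat Blue crosses ← the old quay.
5. bodyguard Gold, bodyguard Grey, and bodyguard Red cross → the new quay.
6. bodyguard Red and diplomat Red cross ← the old quay.
7. bodyguard Blue, bodyguard Green, and bodyguard Red cross → the new quay.
8. diplomat Gold crosses ← the old quay.
9. diplomat Blue and diplomat Red cross → the new quay.
10. diplomat Blue crosses ← the old quay.
11. diplomat Blue, diplomat Gold, and diplomat Green cross → the new quay.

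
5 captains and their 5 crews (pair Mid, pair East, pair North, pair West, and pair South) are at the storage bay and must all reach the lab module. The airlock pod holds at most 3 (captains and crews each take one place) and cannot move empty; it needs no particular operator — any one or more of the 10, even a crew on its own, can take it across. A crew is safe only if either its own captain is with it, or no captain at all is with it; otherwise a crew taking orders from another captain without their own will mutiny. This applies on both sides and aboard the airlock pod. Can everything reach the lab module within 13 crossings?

Yes — this plan uses 11 crossings (≤ 13):
1. captain Mid and crew Mid cross → the lab module.
2. captain Mid crosses ← the storage bay.
3. crew East, crew North, and crew West cross → the lab module.
4. crew Mid crosses ← the storage bay.
5. captain East, captain North, and captain West cross → the lab module.
6. captain East and crew East cross ← the storage bay.
7. captain East, captain Mid, and captain South cross → the lab module.
8. crew North crosses ← the storage bay.
9. crew East and crew Mid cross → the lab module.
10. crew Mid crosses ← the storage bay.
11. crew Mid, crew North, and crew South cross → the lab module.

Yes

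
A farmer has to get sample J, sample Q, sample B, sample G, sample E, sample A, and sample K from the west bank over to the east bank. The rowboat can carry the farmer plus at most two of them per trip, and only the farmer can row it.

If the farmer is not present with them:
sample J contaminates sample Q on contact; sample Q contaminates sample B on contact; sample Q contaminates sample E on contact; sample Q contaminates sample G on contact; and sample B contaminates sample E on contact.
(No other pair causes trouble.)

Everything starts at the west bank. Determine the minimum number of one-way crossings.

11

Counting alone: the farmer can take at most 2 across per trip to the east bank, so moving all 7 needs at least 4 loaded trips out, with a return between consecutive ones — at least 7 crossings.
The safety rule pushes this higher. Following every safe sequence of crossings, the most of the 7 that can be at the east bank as the rowboat arrives there on crossings 7, 9 is 5, 6 respectively — never all 7.
So no plan with fewer than 11 crossings exists, and this one achieves 11:
1. Farmer goes to the east bank with sample B and sample Q.  [the west bank: sample A, sample E, sample G, sample J, sample K | the east bank: sample B, sample Q]
2. Farmer goes back to the west bank with sample Q.  [the west bank: sample A, sample E, sample G, sample J, sample K, sample Q | the east bank: sample B]
3. Farmer goes to the east bank with sample J and sample Q.  [the west bank: sample A, sample E, sample G, sample K | the east bank: sample B, sample J, sample Q]
4. Farmer goes back to the west bank with sample Q.  [the west bank: sample A, sample E, sample G, sample K, sample Q | the east bank: sample B, sample J]
5. Farmer goes to the east bank with sample G and sample Q.  [the west bank: sample A, sample E, sample K | the east bank: sample B, sample G, sample J, sample Q]
6. Farmer goes back to the west bank with sample Q.  [the west bank: sample A, sample E, sample K, sample Q | the east bank: sample B, sample G, sample J]
7. Farmer goes to the east bank with sample A and sample Q.  [the west bank: sample E, sample K | the east bank: sample A, sample B, sample G, sample J, sample Q]
8. Farmer goes back to the west bank with sample Q.  [the west bank: sample E, sample K, sample Q | the east bank: sample A, sample B, sample G, sample J]
9. Farmer goes to the east bank with sample K and sample Q.  [the west bank: sample E | the east bank: sample A, sample B, sample G, sample J, sample K, sample Q]
10. Farmer goes back to the west bank with sample Q.  [the west bank: sample E, sample Q | the east bank: sample A, sample B, sample G, sample J, sample K]
11. Farmer goes to the east bank with sample E and sample Q.  [the west bank: — | the east bank: sample A, sample B, sample E, sample G, sample J, sample K, sample Q]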